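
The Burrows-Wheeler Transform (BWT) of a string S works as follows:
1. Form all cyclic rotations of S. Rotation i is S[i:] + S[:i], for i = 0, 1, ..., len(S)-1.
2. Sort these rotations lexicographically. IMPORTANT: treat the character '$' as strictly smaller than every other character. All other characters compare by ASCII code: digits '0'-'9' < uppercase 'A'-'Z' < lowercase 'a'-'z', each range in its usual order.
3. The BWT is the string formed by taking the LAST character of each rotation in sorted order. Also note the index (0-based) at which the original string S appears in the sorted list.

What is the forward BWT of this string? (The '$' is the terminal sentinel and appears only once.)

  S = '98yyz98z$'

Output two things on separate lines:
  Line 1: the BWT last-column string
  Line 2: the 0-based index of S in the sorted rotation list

All 9 rotations (rotation i = S[i:]+S[:i]):
  rot[0] = 98yyz98z$
  rot[1] = 8yyz98z$9
  rot[2] = yyz98z$98
  rot[3] = yz98z$98y
  rot[4] = z98z$98yy
  rot[5] = 98z$98yyz
  rot[6] = 8z$98yyz9
  rot[7] = z$98yyz98
  rot[8] = $98yyz98z
Sorted (with $ < everything):
  sorted[0] = $98yyz98z  (last char: 'z')
  sorted[1] = 8yyz98z$9  (last char: '9')
  sorted[2] = 8z$98yyz9  (last char: '9')
  sorted[3] = 98yyz98z$  (last char: '$')
  sorted[4] = 98z$98yyz  (last char: 'z')
  sorted[5] = yyz98z$98  (last char: '8')
  sorted[6] = yz98z$98y  (last char: 'y')
  sorted[7] = z$98yyz98  (last char: '8')
  sorted[8] = z98z$98yy  (last char: 'y')
Last column: z99$z8y8y
Original string S is at sorted index 3

Answer: z99$z8y8y
3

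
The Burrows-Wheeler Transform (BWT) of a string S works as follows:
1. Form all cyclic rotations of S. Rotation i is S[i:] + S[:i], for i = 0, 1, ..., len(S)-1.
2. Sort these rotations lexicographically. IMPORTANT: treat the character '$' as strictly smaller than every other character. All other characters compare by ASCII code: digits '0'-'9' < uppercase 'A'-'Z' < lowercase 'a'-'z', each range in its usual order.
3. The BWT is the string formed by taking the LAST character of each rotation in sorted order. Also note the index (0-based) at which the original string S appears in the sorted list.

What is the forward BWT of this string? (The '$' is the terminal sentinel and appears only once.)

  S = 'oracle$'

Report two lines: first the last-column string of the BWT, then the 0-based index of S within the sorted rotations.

All 7 rotations (rotation i = S[i:]+S[:i]):
  rot[0] = oracle$
  rot[1] = racle$o
  rot[2] = acle$or
  rot[3] = cle$ora
  rot[4] = le$orac
  rot[5] = e$oracl
  rot[6] = $oracle
Sorted (with $ < everything):
  sorted[0] = $oracle  (last char: 'e')
  sorted[1] = acle$or  (last char: 'r')
  sorted[2] = cle$ora  (last char: 'a')
  sorted[3] = e$oracl  (last char: 'l')
  sorted[4] = le$orac  (last char: 'c')
  sorted[5] = oracle$  (last char: '$')
  sorted[6] = racle$o  (last char: 'o')
Last column: eralc$o
Original string S is at sorted index 5

Answer: eralc$o
5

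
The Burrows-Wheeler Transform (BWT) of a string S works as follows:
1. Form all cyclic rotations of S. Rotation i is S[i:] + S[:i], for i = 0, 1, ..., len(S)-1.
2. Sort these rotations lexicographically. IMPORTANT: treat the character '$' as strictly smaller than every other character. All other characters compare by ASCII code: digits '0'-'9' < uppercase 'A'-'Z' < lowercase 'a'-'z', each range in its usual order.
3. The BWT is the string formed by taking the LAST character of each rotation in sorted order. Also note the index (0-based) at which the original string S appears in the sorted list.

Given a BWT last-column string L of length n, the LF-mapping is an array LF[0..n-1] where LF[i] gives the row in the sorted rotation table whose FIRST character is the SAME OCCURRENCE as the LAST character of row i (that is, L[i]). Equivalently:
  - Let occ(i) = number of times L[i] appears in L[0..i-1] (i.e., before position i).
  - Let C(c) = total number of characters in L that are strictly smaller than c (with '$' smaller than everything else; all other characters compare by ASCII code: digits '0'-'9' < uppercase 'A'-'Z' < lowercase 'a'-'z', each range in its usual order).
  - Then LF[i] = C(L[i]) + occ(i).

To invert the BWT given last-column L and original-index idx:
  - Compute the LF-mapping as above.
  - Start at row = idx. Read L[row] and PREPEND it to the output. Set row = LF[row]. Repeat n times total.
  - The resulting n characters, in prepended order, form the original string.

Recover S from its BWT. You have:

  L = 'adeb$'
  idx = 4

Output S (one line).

LF mapping: 1 3 4 2 0
Walk LF starting at row 4, prepending L[row]:
  step 1: row=4, L[4]='$', prepend. Next row=LF[4]=0
  step 2: row=0, L[0]='a', prepend. Next row=LF[0]=1
  step 3: row=1, L[1]='d', prepend. Next row=LF[1]=3
  step 4: row=3, L[3]='b', prepend. Next row=LF[3]=2
  step 5: row=2, L[2]='e', prepend. Next row=LF[2]=4
Reversed output: ebda$

Answer: ebda$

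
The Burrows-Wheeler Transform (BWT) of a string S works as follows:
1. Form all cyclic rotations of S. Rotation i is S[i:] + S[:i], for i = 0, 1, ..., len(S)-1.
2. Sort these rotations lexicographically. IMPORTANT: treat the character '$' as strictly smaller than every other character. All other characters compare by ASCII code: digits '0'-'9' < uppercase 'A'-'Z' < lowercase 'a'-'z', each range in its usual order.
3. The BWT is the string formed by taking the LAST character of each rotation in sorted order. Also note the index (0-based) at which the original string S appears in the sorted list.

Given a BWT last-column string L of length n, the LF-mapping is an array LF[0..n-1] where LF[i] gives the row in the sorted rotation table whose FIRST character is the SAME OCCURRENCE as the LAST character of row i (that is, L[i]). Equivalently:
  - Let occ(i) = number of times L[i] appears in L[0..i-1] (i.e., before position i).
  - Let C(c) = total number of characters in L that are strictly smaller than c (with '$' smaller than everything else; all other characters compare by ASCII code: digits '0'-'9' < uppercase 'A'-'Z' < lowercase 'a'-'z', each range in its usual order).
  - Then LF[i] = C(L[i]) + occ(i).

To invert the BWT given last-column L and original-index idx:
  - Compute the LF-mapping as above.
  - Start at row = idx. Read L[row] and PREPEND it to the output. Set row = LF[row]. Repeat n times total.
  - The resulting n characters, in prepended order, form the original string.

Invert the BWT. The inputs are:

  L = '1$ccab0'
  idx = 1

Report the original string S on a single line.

LF mapping: 2 0 5 6 3 4 1
Walk LF starting at row 1, prepending L[row]:
  step 1: row=1, L[1]='$', prepend. Next row=LF[1]=0
  step 2: row=0, L[0]='1', prepend. Next row=LF[0]=2
  step 3: row=2, L[2]='c', prepend. Next row=LF[2]=5
  step 4: row=5, L[5]='b', prepend. Next row=LF[5]=4
  step 5: row=4, L[4]='a', prepend. Next row=LF[4]=3
  step 6: row=3, L[3]='c', prepend. Next row=LF[3]=6
  step 7: row=6, L[6]='0', prepend. Next row=LF[6]=1
Reversed output: 0cabc1$

Answer: 0cabc1$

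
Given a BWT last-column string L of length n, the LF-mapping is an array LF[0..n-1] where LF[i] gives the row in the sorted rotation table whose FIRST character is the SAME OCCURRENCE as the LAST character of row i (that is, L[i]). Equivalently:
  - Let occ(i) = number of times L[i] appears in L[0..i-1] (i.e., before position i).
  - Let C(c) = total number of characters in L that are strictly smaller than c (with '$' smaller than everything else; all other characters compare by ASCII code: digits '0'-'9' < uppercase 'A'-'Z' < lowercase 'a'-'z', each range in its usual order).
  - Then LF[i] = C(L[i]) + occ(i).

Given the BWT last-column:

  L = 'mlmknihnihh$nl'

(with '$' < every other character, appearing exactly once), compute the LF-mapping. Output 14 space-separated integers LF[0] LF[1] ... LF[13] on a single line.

Char counts: '$':1, 'h':3, 'i':2, 'k':1, 'l':2, 'm':2, 'n':3
C (first-col start): C('$')=0, C('h')=1, C('i')=4, C('k')=6, C('l')=7, C('m')=9, C('n')=11
L[0]='m': occ=0, LF[0]=C('m')+0=9+0=9
L[1]='l': occ=0, LF[1]=C('l')+0=7+0=7
L[2]='m': occ=1, LF[2]=C('m')+1=9+1=10
L[3]='k': occ=0, LF[3]=C('k')+0=6+0=6
L[4]='n': occ=0, LF[4]=C('n')+0=11+0=11
L[5]='i': occ=0, LF[5]=C('i')+0=4+0=4
L[6]='h': occ=0, LF[6]=C('h')+0=1+0=1
L[7]='n': occ=1, LF[7]=C('n')+1=11+1=12
L[8]='i': occ=1, LF[8]=C('i')+1=4+1=5
L[9]='h': occ=1, LF[9]=C('h')+1=1+1=2
L[10]='h': occ=2, LF[10]=C('h')+2=1+2=3
L[11]='$': occ=0, LF[11]=C('$')+0=0+0=0
L[12]='n': occ=2, LF[12]=C('n')+2=11+2=13
L[13]='l': occ=1, LF[13]=C('l')+1=7+1=8

Answer: 9 7 10 6 11 4 1 12 5 2 3 0 13 8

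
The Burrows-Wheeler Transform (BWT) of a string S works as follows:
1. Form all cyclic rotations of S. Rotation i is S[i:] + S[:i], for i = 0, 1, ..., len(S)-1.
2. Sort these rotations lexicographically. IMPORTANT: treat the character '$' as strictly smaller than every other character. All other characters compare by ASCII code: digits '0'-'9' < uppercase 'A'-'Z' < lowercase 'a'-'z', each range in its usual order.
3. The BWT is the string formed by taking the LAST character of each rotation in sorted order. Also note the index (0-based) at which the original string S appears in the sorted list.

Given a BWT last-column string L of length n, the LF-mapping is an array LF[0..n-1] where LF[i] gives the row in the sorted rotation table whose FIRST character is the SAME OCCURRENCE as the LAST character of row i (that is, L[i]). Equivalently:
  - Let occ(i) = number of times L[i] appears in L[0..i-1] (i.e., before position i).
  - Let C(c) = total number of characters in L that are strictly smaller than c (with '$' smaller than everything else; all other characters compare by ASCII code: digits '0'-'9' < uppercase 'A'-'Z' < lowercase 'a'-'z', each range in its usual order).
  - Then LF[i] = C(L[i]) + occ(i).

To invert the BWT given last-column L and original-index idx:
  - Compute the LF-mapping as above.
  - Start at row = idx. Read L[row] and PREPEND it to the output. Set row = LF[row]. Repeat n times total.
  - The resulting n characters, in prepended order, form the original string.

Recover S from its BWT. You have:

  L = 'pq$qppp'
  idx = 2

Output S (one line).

LF mapping: 1 5 0 6 2 3 4
Walk LF starting at row 2, prepending L[row]:
  step 1: row=2, L[2]='$', prepend. Next row=LF[2]=0
  step 2: row=0, L[0]='p', prepend. Next row=LF[0]=1
  step 3: row=1, L[1]='q', prepend. Next row=LF[1]=5
  step 4: row=5, L[5]='p', prepend. Next row=LF[5]=3
  step 5: row=3, L[3]='q', prepend. Next row=LF[3]=6
  step 6: row=6, L[6]='p', prepend. Next row=LF[6]=4
  step 7: row=4, L[4]='p', prepend. Next row=LF[4]=2
Reversed output: ppqpqp$

Answer: ppqpqp$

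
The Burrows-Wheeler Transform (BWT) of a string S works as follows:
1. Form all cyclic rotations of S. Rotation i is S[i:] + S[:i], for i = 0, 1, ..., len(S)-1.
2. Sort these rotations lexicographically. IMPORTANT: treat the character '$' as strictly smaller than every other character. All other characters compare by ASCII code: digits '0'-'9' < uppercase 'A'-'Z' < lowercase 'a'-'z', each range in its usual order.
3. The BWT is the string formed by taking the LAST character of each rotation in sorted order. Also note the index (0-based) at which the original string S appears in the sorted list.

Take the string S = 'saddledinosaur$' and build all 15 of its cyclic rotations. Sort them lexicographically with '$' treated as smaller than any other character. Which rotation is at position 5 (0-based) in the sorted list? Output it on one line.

All 15 rotations (rotation i = S[i:]+S[:i]):
  rot[0] = saddledinosaur$
  rot[1] = addledinosaur$s
  rot[2] = ddledinosaur$sa
  rot[3] = dledinosaur$sad
  rot[4] = ledinosaur$sadd
  rot[5] = edinosaur$saddl
  rot[6] = dinosaur$saddle
  rot[7] = inosaur$saddled
  rot[8] = nosaur$saddledi
  rot[9] = osaur$saddledin
  rot[10] = saur$saddledino
  rot[11] = aur$saddledinos
  rot[12] = ur$saddledinosa
  rot[13] = r$saddledinosau
  rot[14] = $saddledinosaur
Sorted (with $ < everything):
  sorted[0] = $saddledinosaur
  sorted[1] = addledinosaur$s
  sorted[2] = aur$saddledinos
  sorted[3] = ddledinosaur$sa
  sorted[4] = dinosaur$saddle
  sorted[5] = dledinosaur$sad
  sorted[6] = edinosaur$saddl
  sorted[7] = inosaur$saddled
  sorted[8] = ledinosaur$sadd
  sorted[9] = nosaur$saddledi
  sorted[10] = osaur$saddledin
  sorted[11] = r$saddledinosau
  sorted[12] = saddledinosaur$
  sorted[13] = saur$saddledino
  sorted[14] = ur$saddledinosa
sorted[5] = dledinosaur$sad

Answer: dledinosaur$sad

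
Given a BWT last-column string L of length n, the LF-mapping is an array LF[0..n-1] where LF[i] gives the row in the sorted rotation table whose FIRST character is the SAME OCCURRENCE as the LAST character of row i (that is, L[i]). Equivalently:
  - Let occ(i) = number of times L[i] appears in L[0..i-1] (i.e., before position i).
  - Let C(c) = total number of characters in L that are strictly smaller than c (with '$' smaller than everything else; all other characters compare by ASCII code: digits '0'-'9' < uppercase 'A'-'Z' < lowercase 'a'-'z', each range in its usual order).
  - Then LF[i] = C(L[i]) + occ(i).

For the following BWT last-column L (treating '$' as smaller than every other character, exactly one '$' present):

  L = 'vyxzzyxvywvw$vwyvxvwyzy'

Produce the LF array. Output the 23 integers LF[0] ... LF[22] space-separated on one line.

Char counts: '$':1, 'v':6, 'w':4, 'x':3, 'y':6, 'z':3
C (first-col start): C('$')=0, C('v')=1, C('w')=7, C('x')=11, C('y')=14, C('z')=20
L[0]='v': occ=0, LF[0]=C('v')+0=1+0=1
L[1]='y': occ=0, LF[1]=C('y')+0=14+0=14
L[2]='x': occ=0, LF[2]=C('x')+0=11+0=11
L[3]='z': occ=0, LF[3]=C('z')+0=20+0=20
L[4]='z': occ=1, LF[4]=C('z')+1=20+1=21
L[5]='y': occ=1, LF[5]=C('y')+1=14+1=15
L[6]='x': occ=1, LF[6]=C('x')+1=11+1=12
L[7]='v': occ=1, LF[7]=C('v')+1=1+1=2
L[8]='y': occ=2, LF[8]=C('y')+2=14+2=16
L[9]='w': occ=0, LF[9]=C('w')+0=7+0=7
L[10]='v': occ=2, LF[10]=C('v')+2=1+2=3
L[11]='w': occ=1, LF[11]=C('w')+1=7+1=8
L[12]='$': occ=0, LF[12]=C('$')+0=0+0=0
L[13]='v': occ=3, LF[13]=C('v')+3=1+3=4
L[14]='w': occ=2, LF[14]=C('w')+2=7+2=9
L[15]='y': occ=3, LF[15]=C('y')+3=14+3=17
L[16]='v': occ=4, LF[16]=C('v')+4=1+4=5
L[17]='x': occ=2, LF[17]=C('x')+2=11+2=13
L[18]='v': occ=5, LF[18]=C('v')+5=1+5=6
L[19]='w': occ=3, LF[19]=C('w')+3=7+3=10
L[20]='y': occ=4, LF[20]=C('y')+4=14+4=18
L[21]='z': occ=2, LF[21]=C('z')+2=20+2=22
L[22]='y': occ=5, LF[22]=C('y')+5=14+5=19

Answer: 1 14 11 20 21 15 12 2 16 7 3 8 0 4 9 17 5 13 6 10 18 22 19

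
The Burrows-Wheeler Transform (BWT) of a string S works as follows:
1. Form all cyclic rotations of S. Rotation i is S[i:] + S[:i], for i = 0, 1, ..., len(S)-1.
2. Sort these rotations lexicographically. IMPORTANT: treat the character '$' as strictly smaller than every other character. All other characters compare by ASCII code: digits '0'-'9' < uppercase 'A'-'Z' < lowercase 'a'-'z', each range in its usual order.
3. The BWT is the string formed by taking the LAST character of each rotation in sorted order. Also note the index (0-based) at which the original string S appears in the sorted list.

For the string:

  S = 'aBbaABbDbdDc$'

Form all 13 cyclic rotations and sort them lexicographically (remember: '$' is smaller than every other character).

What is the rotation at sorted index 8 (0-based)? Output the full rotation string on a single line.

All 13 rotations (rotation i = S[i:]+S[:i]):
  rot[0] = aBbaABbDbdDc$
  rot[1] = BbaABbDbdDc$a
  rot[2] = baABbDbdDc$aB
  rot[3] = aABbDbdDc$aBb
  rot[4] = ABbDbdDc$aBba
  rot[5] = BbDbdDc$aBbaA
  rot[6] = bDbdDc$aBbaAB
  rot[7] = DbdDc$aBbaABb
  rot[8] = bdDc$aBbaABbD
  rot[9] = dDc$aBbaABbDb
  rot[10] = Dc$aBbaABbDbd
  rot[11] = c$aBbaABbDbdD
  rot[12] = $aBbaABbDbdDc
Sorted (with $ < everything):
  sorted[0] = $aBbaABbDbdDc
  sorted[1] = ABbDbdDc$aBba
  sorted[2] = BbDbdDc$aBbaA
  sorted[3] = BbaABbDbdDc$a
  sorted[4] = DbdDc$aBbaABb
  sorted[5] = Dc$aBbaABbDbd
  sorted[6] = aABbDbdDc$aBb
  sorted[7] = aBbaABbDbdDc$
  sorted[8] = bDbdDc$aBbaAB
  sorted[9] = baABbDbdDc$aB
  sorted[10] = bdDc$aBbaABbD
  sorted[11] = c$aBbaABbDbdD
  sorted[12] = dDc$aBbaABbDb
sorted[8] = bDbdDc$aBbaAB

Answer: bDbdDc$aBbaAB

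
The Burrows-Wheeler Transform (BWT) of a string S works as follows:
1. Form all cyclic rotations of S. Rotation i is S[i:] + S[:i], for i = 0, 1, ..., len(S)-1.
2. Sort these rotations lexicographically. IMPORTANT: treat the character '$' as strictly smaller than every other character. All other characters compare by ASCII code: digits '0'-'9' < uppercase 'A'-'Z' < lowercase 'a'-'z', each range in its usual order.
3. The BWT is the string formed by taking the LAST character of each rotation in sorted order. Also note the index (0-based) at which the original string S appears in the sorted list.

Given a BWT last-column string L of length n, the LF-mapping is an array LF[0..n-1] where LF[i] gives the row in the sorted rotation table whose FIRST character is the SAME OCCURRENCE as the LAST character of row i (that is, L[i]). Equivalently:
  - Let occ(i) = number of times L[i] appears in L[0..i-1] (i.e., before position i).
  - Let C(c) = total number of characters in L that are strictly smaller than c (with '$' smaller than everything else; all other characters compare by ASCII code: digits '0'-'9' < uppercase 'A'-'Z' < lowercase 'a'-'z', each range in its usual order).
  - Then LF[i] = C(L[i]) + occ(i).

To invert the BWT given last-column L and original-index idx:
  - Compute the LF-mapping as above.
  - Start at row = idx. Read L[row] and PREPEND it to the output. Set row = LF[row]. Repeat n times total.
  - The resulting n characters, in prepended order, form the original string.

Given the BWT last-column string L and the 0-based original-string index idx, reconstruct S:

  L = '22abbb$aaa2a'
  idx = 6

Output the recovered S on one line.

Answer: aabaab2ba22$

Derivation:
LF mapping: 1 2 4 9 10 11 0 5 6 7 3 8
Walk LF starting at row 6, prepending L[row]:
  step 1: row=6, L[6]='$', prepend. Next row=LF[6]=0
  step 2: row=0, L[0]='2', prepend. Next row=LF[0]=1
  step 3: row=1, L[1]='2', prepend. Next row=LF[1]=2
  step 4: row=2, L[2]='a', prepend. Next row=LF[2]=4
  step 5: row=4, L[4]='b', prepend. Next row=LF[4]=10
  step 6: row=10, L[10]='2', prepend. Next row=LF[10]=3
  step 7: row=3, L[3]='b', prepend. Next row=LF[3]=9
  step 8: row=9, L[9]='a', prepend. Next row=LF[9]=7
  step 9: row=7, L[7]='a', prepend. Next row=LF[7]=5
  step 10: row=5, L[5]='b', prepend. Next row=LF[5]=11
  step 11: row=11, L[11]='a', prepend. Next row=LF[11]=8
  step 12: row=8, L[8]='a', prepend. Next row=LF[8]=6
Reversed output: aabaab2ba22$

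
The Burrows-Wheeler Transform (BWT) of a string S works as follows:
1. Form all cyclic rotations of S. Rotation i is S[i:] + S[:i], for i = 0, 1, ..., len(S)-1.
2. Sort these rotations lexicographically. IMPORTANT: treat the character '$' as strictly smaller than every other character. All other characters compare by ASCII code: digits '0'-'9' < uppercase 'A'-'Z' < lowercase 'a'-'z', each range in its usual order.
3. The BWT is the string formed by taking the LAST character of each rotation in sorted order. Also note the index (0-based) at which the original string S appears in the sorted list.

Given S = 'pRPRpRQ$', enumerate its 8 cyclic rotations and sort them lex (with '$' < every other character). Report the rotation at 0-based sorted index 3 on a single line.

Answer: RPRpRQ$p

Derivation:
All 8 rotations (rotation i = S[i:]+S[:i]):
  rot[0] = pRPRpRQ$
  rot[1] = RPRpRQ$p
  rot[2] = PRpRQ$pR
  rot[3] = RpRQ$pRP
  rot[4] = pRQ$pRPR
  rot[5] = RQ$pRPRp
  rot[6] = Q$pRPRpR
  rot[7] = $pRPRpRQ
Sorted (with $ < everything):
  sorted[0] = $pRPRpRQ
  sorted[1] = PRpRQ$pR
  sorted[2] = Q$pRPRpR
  sorted[3] = RPRpRQ$p
  sorted[4] = RQ$pRPRp
  sorted[5] = RpRQ$pRP
  sorted[6] = pRPRpRQ$
  sorted[7] = pRQ$pRPR
sorted[3] = RPRpRQ$p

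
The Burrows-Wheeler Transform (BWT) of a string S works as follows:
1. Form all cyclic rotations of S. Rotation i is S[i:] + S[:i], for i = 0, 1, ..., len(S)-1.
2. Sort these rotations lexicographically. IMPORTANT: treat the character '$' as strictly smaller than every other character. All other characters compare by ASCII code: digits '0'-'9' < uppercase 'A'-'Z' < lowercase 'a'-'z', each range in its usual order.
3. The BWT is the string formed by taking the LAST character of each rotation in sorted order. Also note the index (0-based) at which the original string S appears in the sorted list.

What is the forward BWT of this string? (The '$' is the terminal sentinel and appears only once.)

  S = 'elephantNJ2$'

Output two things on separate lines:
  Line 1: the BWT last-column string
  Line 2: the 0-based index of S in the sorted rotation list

All 12 rotations (rotation i = S[i:]+S[:i]):
  rot[0] = elephantNJ2$
  rot[1] = lephantNJ2$e
  rot[2] = ephantNJ2$el
  rot[3] = phantNJ2$ele
  rot[4] = hantNJ2$elep
  rot[5] = antNJ2$eleph
  rot[6] = ntNJ2$elepha
  rot[7] = tNJ2$elephan
  rot[8] = NJ2$elephant
  rot[9] = J2$elephantN
  rot[10] = 2$elephantNJ
  rot[11] = $elephantNJ2
Sorted (with $ < everything):
  sorted[0] = $elephantNJ2  (last char: '2')
  sorted[1] = 2$elephantNJ  (last char: 'J')
  sorted[2] = J2$elephantN  (last char: 'N')
  sorted[3] = NJ2$elephant  (last char: 't')
  sorted[4] = antNJ2$eleph  (last char: 'h')
  sorted[5] = elephantNJ2$  (last char: '$')
  sorted[6] = ephantNJ2$el  (last char: 'l')
  sorted[7] = hantNJ2$elep  (last char: 'p')
  sorted[8] = lephantNJ2$e  (last char: 'e')
  sorted[9] = ntNJ2$elepha  (last char: 'a')
  sorted[10] = phantNJ2$ele  (last char: 'e')
  sorted[11] = tNJ2$elephan  (last char: 'n')
Last column: 2JNth$lpeaen
Original string S is at sorted index 5

Answer: 2JNth$lpeaen
5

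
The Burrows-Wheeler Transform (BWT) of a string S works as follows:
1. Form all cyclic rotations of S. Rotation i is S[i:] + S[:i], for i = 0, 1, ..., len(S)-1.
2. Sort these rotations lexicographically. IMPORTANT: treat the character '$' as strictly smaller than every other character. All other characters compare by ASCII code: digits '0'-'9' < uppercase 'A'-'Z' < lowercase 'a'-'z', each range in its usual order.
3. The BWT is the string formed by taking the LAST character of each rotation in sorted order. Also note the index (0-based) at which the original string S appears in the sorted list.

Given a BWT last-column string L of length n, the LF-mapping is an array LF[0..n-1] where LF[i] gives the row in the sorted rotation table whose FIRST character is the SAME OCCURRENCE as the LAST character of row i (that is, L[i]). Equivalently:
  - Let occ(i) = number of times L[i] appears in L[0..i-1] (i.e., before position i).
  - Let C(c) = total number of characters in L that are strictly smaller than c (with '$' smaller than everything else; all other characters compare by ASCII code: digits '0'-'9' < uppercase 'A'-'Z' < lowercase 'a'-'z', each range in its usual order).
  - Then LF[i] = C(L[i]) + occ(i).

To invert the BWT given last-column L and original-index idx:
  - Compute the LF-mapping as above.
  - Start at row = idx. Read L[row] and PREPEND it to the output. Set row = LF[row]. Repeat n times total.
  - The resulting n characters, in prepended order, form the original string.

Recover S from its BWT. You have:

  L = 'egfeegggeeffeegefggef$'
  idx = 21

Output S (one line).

LF mapping: 1 15 10 2 3 16 17 18 4 5 11 12 6 7 19 8 13 20 21 9 14 0
Walk LF starting at row 21, prepending L[row]:
  step 1: row=21, L[21]='$', prepend. Next row=LF[21]=0
  step 2: row=0, L[0]='e', prepend. Next row=LF[0]=1
  step 3: row=1, L[1]='g', prepend. Next row=LF[1]=15
  step 4: row=15, L[15]='e', prepend. Next row=LF[15]=8
  step 5: row=8, L[8]='e', prepend. Next row=LF[8]=4
  step 6: row=4, L[4]='e', prepend. Next row=LF[4]=3
  step 7: row=3, L[3]='e', prepend. Next row=LF[3]=2
  step 8: row=2, L[2]='f', prepend. Next row=LF[2]=10
  step 9: row=10, L[10]='f', prepend. Next row=LF[10]=11
  step 10: row=11, L[11]='f', prepend. Next row=LF[11]=12
  step 11: row=12, L[12]='e', prepend. Next row=LF[12]=6
  step 12: row=6, L[6]='g', prepend. Next row=LF[6]=17
  step 13: row=17, L[17]='g', prepend. Next row=LF[17]=20
  step 14: row=20, L[20]='f', prepend. Next row=LF[20]=14
  step 15: row=14, L[14]='g', prepend. Next row=LF[14]=19
  step 16: row=19, L[19]='e', prepend. Next row=LF[19]=9
  step 17: row=9, L[9]='e', prepend. Next row=LF[9]=5
  step 18: row=5, L[5]='g', prepend. Next row=LF[5]=16
  step 19: row=16, L[16]='f', prepend. Next row=LF[16]=13
  step 20: row=13, L[13]='e', prepend. Next row=LF[13]=7
  step 21: row=7, L[7]='g', prepend. Next row=LF[7]=18
  step 22: row=18, L[18]='g', prepend. Next row=LF[18]=21
Reversed output: ggefgeegfggefffeeeege$

Answer: ggefgeegfggefffeeeege$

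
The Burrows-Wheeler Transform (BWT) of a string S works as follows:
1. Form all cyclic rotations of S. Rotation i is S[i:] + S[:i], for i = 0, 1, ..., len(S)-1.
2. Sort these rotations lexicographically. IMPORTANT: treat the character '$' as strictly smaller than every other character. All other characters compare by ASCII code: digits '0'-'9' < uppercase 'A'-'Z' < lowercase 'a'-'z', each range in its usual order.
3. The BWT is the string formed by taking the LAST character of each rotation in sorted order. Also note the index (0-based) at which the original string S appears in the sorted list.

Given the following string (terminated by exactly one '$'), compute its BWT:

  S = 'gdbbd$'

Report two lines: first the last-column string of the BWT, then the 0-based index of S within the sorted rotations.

All 6 rotations (rotation i = S[i:]+S[:i]):
  rot[0] = gdbbd$
  rot[1] = dbbd$g
  rot[2] = bbd$gd
  rot[3] = bd$gdb
  rot[4] = d$gdbb
  rot[5] = $gdbbd
Sorted (with $ < everything):
  sorted[0] = $gdbbd  (last char: 'd')
  sorted[1] = bbd$gd  (last char: 'd')
  sorted[2] = bd$gdb  (last char: 'b')
  sorted[3] = d$gdbb  (last char: 'b')
  sorted[4] = dbbd$g  (last char: 'g')
  sorted[5] = gdbbd$  (last char: '$')
Last column: ddbbg$
Original string S is at sorted index 5

Answer: ddbbg$
5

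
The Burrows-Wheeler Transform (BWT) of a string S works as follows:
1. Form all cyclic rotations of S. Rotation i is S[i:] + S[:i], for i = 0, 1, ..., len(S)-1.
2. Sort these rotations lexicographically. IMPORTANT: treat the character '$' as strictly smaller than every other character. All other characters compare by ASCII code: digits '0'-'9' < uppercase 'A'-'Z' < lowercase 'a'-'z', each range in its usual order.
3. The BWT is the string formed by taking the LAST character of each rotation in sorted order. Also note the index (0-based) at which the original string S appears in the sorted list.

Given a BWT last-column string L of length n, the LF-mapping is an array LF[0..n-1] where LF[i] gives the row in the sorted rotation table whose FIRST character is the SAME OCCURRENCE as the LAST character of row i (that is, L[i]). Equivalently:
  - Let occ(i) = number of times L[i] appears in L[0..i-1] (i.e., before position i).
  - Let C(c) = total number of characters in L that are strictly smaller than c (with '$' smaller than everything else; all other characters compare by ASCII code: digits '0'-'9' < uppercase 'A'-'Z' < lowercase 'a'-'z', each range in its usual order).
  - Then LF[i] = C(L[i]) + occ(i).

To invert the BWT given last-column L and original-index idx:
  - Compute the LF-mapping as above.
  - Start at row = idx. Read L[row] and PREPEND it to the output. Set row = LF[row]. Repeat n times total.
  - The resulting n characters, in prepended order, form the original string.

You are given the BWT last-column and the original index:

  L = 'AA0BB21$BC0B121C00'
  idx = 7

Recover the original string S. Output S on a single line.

Answer: 1B211B0C2B0CBA00A$

Derivation:
LF mapping: 10 11 1 12 13 8 5 0 14 16 2 15 6 9 7 17 3 4
Walk LF starting at row 7, prepending L[row]:
  step 1: row=7, L[7]='$', prepend. Next row=LF[7]=0
  step 2: row=0, L[0]='A', prepend. Next row=LF[0]=10
  step 3: row=10, L[10]='0', prepend. Next row=LF[10]=2
  step 4: row=2, L[2]='0', prepend. Next row=LF[2]=1
  step 5: row=1, L[1]='A', prepend. Next row=LF[1]=11
  step 6: row=11, L[11]='B', prepend. Next row=LF[11]=15
  step 7: row=15, L[15]='C', prepend. Next row=LF[15]=17
  step 8: row=17, L[17]='0', prepend. Next row=LF[17]=4
  step 9: row=4, L[4]='B', prepend. Next row=LF[4]=13
  step 10: row=13, L[13]='2', prepend. Next row=LF[13]=9
  step 11: row=9, L[9]='C', prepend. Next row=LF[9]=16
  step 12: row=16, L[16]='0', prepend. Next row=LF[16]=3
  step 13: row=3, L[3]='B', prepend. Next row=LF[3]=12
  step 14: row=12, L[12]='1', prepend. Next row=LF[12]=6
  step 15: row=6, L[6]='1', prepend. Next row=LF[6]=5
  step 16: row=5, L[5]='2', prepend. Next row=LF[5]=8
  step 17: row=8, L[8]='B', prepend. Next row=LF[8]=14
  step 18: row=14, L[14]='1', prepend. Next row=LF[14]=7
Reversed output: 1B211B0C2B0CBA00A$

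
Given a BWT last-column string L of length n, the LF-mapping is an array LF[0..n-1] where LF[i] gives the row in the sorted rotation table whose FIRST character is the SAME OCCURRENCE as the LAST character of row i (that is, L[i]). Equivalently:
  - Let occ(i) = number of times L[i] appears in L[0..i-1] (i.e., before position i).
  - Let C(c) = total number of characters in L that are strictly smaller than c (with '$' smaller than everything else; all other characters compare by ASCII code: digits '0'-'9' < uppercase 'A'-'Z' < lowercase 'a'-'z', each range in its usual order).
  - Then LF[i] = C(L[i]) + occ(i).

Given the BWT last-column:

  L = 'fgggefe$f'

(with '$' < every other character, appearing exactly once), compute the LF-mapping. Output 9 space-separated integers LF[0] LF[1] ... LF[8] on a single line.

Answer: 3 6 7 8 1 4 2 0 5

Derivation:
Char counts: '$':1, 'e':2, 'f':3, 'g':3
C (first-col start): C('$')=0, C('e')=1, C('f')=3, C('g')=6
L[0]='f': occ=0, LF[0]=C('f')+0=3+0=3
L[1]='g': occ=0, LF[1]=C('g')+0=6+0=6
L[2]='g': occ=1, LF[2]=C('g')+1=6+1=7
L[3]='g': occ=2, LF[3]=C('g')+2=6+2=8
L[4]='e': occ=0, LF[4]=C('e')+0=1+0=1
L[5]='f': occ=1, LF[5]=C('f')+1=3+1=4
L[6]='e': occ=1, LF[6]=C('e')+1=1+1=2
L[7]='$': occ=0, LF[7]=C('$')+0=0+0=0
L[8]='f': occ=2, LF[8]=C('f')+2=3+2=5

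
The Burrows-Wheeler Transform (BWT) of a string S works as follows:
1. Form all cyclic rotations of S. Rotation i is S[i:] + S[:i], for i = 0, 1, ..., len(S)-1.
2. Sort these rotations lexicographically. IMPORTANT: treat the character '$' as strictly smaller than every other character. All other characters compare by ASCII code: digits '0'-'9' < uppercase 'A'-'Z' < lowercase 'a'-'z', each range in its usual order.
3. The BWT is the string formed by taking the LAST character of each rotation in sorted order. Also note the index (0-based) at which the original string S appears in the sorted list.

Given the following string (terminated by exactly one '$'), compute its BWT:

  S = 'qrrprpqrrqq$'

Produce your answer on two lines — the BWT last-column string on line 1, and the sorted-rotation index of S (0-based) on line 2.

All 12 rotations (rotation i = S[i:]+S[:i]):
  rot[0] = qrrprpqrrqq$
  rot[1] = rrprpqrrqq$q
  rot[2] = rprpqrrqq$qr
  rot[3] = prpqrrqq$qrr
  rot[4] = rpqrrqq$qrrp
  rot[5] = pqrrqq$qrrpr
  rot[6] = qrrqq$qrrprp
  rot[7] = rrqq$qrrprpq
  rot[8] = rqq$qrrprpqr
  rot[9] = qq$qrrprpqrr
  rot[10] = q$qrrprpqrrq
  rot[11] = $qrrprpqrrqq
Sorted (with $ < everything):
  sorted[0] = $qrrprpqrrqq  (last char: 'q')
  sorted[1] = pqrrqq$qrrpr  (last char: 'r')
  sorted[2] = prpqrrqq$qrr  (last char: 'r')
  sorted[3] = q$qrrprpqrrq  (last char: 'q')
  sorted[4] = qq$qrrprpqrr  (last char: 'r')
  sorted[5] = qrrprpqrrqq$  (last char: '$')
  sorted[6] = qrrqq$qrrprp  (last char: 'p')
  sorted[7] = rpqrrqq$qrrp  (last char: 'p')
  sorted[8] = rprpqrrqq$qr  (last char: 'r')
  sorted[9] = rqq$qrrprpqr  (last char: 'r')
  sorted[10] = rrprpqrrqq$q  (last char: 'q')
  sorted[11] = rrqq$qrrprpq  (last char: 'q')
Last column: qrrqr$pprrqq
Original string S is at sorted index 5

Answer: qrrqr$pprrqq
5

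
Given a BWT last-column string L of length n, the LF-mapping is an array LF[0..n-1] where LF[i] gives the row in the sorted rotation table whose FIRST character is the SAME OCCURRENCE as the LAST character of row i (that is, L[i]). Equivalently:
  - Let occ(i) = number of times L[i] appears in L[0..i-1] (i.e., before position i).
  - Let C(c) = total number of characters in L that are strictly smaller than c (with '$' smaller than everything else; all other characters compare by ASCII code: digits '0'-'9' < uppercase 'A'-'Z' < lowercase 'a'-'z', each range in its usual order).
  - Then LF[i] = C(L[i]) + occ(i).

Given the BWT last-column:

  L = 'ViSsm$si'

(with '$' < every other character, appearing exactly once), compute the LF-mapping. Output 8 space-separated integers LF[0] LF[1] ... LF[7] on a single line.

Char counts: '$':1, 'S':1, 'V':1, 'i':2, 'm':1, 's':2
C (first-col start): C('$')=0, C('S')=1, C('V')=2, C('i')=3, C('m')=5, C('s')=6
L[0]='V': occ=0, LF[0]=C('V')+0=2+0=2
L[1]='i': occ=0, LF[1]=C('i')+0=3+0=3
L[2]='S': occ=0, LF[2]=C('S')+0=1+0=1
L[3]='s': occ=0, LF[3]=C('s')+0=6+0=6
L[4]='m': occ=0, LF[4]=C('m')+0=5+0=5
L[5]='$': occ=0, LF[5]=C('$')+0=0+0=0
L[6]='s': occ=1, LF[6]=C('s')+1=6+1=7
L[7]='i': occ=1, LF[7]=C('i')+1=3+1=4

Answer: 2 3 1 6 5 0 7 4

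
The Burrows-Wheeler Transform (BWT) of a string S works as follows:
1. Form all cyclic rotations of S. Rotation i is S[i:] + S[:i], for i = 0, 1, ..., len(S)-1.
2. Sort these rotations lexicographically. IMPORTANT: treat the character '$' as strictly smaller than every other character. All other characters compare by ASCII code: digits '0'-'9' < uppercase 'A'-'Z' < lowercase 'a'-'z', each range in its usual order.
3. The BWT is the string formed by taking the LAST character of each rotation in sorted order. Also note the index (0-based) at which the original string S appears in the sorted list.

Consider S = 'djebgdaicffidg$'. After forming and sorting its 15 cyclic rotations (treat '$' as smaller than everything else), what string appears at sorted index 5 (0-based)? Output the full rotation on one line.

Answer: dg$djebgdaicffi

Derivation:
All 15 rotations (rotation i = S[i:]+S[:i]):
  rot[0] = djebgdaicffidg$
  rot[1] = jebgdaicffidg$d
  rot[2] = ebgdaicffidg$dj
  rot[3] = bgdaicffidg$dje
  rot[4] = gdaicffidg$djeb
  rot[5] = daicffidg$djebg
  rot[6] = aicffidg$djebgd
  rot[7] = icffidg$djebgda
  rot[8] = cffidg$djebgdai
  rot[9] = ffidg$djebgdaic
  rot[10] = fidg$djebgdaicf
  rot[11] = idg$djebgdaicff
  rot[12] = dg$djebgdaicffi
  rot[13] = g$djebgdaicffid
  rot[14] = $djebgdaicffidg
Sorted (with $ < everything):
  sorted[0] = $djebgdaicffidg
  sorted[1] = aicffidg$djebgd
  sorted[2] = bgdaicffidg$dje
  sorted[3] = cffidg$djebgdai
  sorted[4] = daicffidg$djebg
  sorted[5] = dg$djebgdaicffi
  sorted[6] = djebgdaicffidg$
  sorted[7] = ebgdaicffidg$dj
  sorted[8] = ffidg$djebgdaic
  sorted[9] = fidg$djebgdaicf
  sorted[10] = g$djebgdaicffid
  sorted[11] = gdaicffidg$djeb
  sorted[12] = icffidg$djebgda
  sorted[13] = idg$djebgdaicff
  sorted[14] = jebgdaicffidg$d
sorted[5] = dg$djebgdaicffi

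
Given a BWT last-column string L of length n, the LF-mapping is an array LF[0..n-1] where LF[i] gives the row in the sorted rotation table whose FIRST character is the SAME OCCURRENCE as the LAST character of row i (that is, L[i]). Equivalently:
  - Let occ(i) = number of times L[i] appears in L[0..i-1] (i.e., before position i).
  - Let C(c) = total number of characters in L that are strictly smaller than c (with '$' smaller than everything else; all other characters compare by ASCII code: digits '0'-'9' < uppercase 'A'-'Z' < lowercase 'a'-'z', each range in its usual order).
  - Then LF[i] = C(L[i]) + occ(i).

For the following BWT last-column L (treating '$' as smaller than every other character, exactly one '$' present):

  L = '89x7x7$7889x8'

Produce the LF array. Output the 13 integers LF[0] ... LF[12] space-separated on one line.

Answer: 4 8 10 1 11 2 0 3 5 6 9 12 7

Derivation:
Char counts: '$':1, '7':3, '8':4, '9':2, 'x':3
C (first-col start): C('$')=0, C('7')=1, C('8')=4, C('9')=8, C('x')=10
L[0]='8': occ=0, LF[0]=C('8')+0=4+0=4
L[1]='9': occ=0, LF[1]=C('9')+0=8+0=8
L[2]='x': occ=0, LF[2]=C('x')+0=10+0=10
L[3]='7': occ=0, LF[3]=C('7')+0=1+0=1
L[4]='x': occ=1, LF[4]=C('x')+1=10+1=11
L[5]='7': occ=1, LF[5]=C('7')+1=1+1=2
L[6]='$': occ=0, LF[6]=C('$')+0=0+0=0
L[7]='7': occ=2, LF[7]=C('7')+2=1+2=3
L[8]='8': occ=1, LF[8]=C('8')+1=4+1=5
L[9]='8': occ=2, LF[9]=C('8')+2=4+2=6
L[10]='9': occ=1, LF[10]=C('9')+1=8+1=9
L[11]='x': occ=2, LF[11]=C('x')+2=10+2=12
L[12]='8': occ=3, LF[12]=C('8')+3=4+3=7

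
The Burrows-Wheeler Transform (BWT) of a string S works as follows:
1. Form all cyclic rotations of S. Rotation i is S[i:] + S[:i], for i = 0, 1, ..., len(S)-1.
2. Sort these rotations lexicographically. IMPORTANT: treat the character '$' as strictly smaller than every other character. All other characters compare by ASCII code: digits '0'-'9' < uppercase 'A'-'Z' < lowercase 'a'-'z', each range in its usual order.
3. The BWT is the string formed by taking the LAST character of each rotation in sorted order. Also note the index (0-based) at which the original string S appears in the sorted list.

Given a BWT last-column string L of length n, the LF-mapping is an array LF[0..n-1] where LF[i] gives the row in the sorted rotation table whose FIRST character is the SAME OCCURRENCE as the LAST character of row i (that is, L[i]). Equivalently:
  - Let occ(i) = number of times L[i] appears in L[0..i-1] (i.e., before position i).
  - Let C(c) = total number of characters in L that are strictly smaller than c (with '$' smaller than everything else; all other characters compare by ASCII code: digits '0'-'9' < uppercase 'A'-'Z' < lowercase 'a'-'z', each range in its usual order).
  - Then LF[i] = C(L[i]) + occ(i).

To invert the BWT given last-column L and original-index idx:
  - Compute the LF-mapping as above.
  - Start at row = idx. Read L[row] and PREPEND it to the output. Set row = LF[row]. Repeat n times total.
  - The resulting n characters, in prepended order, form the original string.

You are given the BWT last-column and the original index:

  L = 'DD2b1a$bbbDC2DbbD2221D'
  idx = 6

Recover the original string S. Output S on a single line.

LF mapping: 9 10 3 16 1 15 0 17 18 19 11 8 4 12 20 21 13 5 6 7 2 14
Walk LF starting at row 6, prepending L[row]:
  step 1: row=6, L[6]='$', prepend. Next row=LF[6]=0
  step 2: row=0, L[0]='D', prepend. Next row=LF[0]=9
  step 3: row=9, L[9]='b', prepend. Next row=LF[9]=19
  step 4: row=19, L[19]='2', prepend. Next row=LF[19]=7
  step 5: row=7, L[7]='b', prepend. Next row=LF[7]=17
  step 6: row=17, L[17]='2', prepend. Next row=LF[17]=5
  step 7: row=5, L[5]='a', prepend. Next row=LF[5]=15
  step 8: row=15, L[15]='b', prepend. Next row=LF[15]=21
  step 9: row=21, L[21]='D', prepend. Next row=LF[21]=14
  step 10: row=14, L[14]='b', prepend. Next row=LF[14]=20
  step 11: row=20, L[20]='1', prepend. Next row=LF[20]=2
  step 12: row=2, L[2]='2', prepend. Next row=LF[2]=3
  step 13: row=3, L[3]='b', prepend. Next row=LF[3]=16
  step 14: row=16, L[16]='D', prepend. Next row=LF[16]=13
  step 15: row=13, L[13]='D', prepend. Next row=LF[13]=12
  step 16: row=12, L[12]='2', prepend. Next row=LF[12]=4
  step 17: row=4, L[4]='1', prepend. Next row=LF[4]=1
  step 18: row=1, L[1]='D', prepend. Next row=LF[1]=10
  step 19: row=10, L[10]='D', prepend. Next row=LF[10]=11
  step 20: row=11, L[11]='C', prepend. Next row=LF[11]=8
  step 21: row=8, L[8]='b', prepend. Next row=LF[8]=18
  step 22: row=18, L[18]='2', prepend. Next row=LF[18]=6
Reversed output: 2bCDD12DDb21bDba2b2bD$

Answer: 2bCDD12DDb21bDba2b2bD$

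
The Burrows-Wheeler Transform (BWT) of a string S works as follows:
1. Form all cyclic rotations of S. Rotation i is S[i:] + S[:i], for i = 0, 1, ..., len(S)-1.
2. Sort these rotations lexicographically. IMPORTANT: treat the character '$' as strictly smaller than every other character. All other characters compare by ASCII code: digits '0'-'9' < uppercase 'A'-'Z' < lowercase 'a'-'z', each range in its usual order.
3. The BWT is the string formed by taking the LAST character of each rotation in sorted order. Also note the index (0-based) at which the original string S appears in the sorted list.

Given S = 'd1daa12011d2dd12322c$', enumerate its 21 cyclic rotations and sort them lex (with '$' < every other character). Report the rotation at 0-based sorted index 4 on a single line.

All 21 rotations (rotation i = S[i:]+S[:i]):
  rot[0] = d1daa12011d2dd12322c$
  rot[1] = 1daa12011d2dd12322c$d
  rot[2] = daa12011d2dd12322c$d1
  rot[3] = aa12011d2dd12322c$d1d
  rot[4] = a12011d2dd12322c$d1da
  rot[5] = 12011d2dd12322c$d1daa
  rot[6] = 2011d2dd12322c$d1daa1
  rot[7] = 011d2dd12322c$d1daa12
  rot[8] = 11d2dd12322c$d1daa120
  rot[9] = 1d2dd12322c$d1daa1201
  rot[10] = d2dd12322c$d1daa12011
  rot[11] = 2dd12322c$d1daa12011d
  rot[12] = dd12322c$d1daa12011d2
  rot[13] = d12322c$d1daa12011d2d
  rot[14] = 12322c$d1daa12011d2dd
  rot[15] = 2322c$d1daa12011d2dd1
  rot[16] = 322c$d1daa12011d2dd12
  rot[17] = 22c$d1daa12011d2dd123
  rot[18] = 2c$d1daa12011d2dd1232
  rot[19] = c$d1daa12011d2dd12322
  rot[20] = $d1daa12011d2dd12322c
Sorted (with $ < everything):
  sorted[0] = $d1daa12011d2dd12322c
  sorted[1] = 011d2dd12322c$d1daa12
  sorted[2] = 11d2dd12322c$d1daa120
  sorted[3] = 12011d2dd12322c$d1daa
  sorted[4] = 12322c$d1daa12011d2dd
  sorted[5] = 1d2dd12322c$d1daa1201
  sorted[6] = 1daa12011d2dd12322c$d
  sorted[7] = 2011d2dd12322c$d1daa1
  sorted[8] = 22c$d1daa12011d2dd123
  sorted[9] = 2322c$d1daa12011d2dd1
  sorted[10] = 2c$d1daa12011d2dd1232
  sorted[11] = 2dd12322c$d1daa12011d
  sorted[12] = 322c$d1daa12011d2dd12
  sorted[13] = a12011d2dd12322c$d1da
  sorted[14] = aa12011d2dd12322c$d1d
  sorted[15] = c$d1daa12011d2dd12322
  sorted[16] = d12322c$d1daa12011d2d
  sorted[17] = d1daa12011d2dd12322c$
  sorted[18] = d2dd12322c$d1daa12011
  sorted[19] = daa12011d2dd12322c$d1
  sorted[20] = dd12322c$d1daa12011d2
sorted[4] = 12322c$d1daa12011d2dd

Answer: 12322c$d1daa12011d2dd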